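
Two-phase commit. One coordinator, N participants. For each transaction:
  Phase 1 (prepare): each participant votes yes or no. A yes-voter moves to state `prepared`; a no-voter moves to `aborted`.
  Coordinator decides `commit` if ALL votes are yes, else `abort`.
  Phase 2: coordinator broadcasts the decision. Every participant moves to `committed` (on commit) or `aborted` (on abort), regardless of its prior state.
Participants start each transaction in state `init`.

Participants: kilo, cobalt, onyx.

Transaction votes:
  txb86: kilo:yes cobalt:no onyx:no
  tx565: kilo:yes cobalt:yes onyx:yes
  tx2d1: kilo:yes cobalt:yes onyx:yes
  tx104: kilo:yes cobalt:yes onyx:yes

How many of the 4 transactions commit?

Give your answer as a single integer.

Answer: 3

Derivation:
txb86: no from cobalt, onyx -> abort (commits=0)
tx565: all yes -> commit (commits=1)
tx2d1: all yes -> commit (commits=2)
tx104: all yes -> commit (commits=3)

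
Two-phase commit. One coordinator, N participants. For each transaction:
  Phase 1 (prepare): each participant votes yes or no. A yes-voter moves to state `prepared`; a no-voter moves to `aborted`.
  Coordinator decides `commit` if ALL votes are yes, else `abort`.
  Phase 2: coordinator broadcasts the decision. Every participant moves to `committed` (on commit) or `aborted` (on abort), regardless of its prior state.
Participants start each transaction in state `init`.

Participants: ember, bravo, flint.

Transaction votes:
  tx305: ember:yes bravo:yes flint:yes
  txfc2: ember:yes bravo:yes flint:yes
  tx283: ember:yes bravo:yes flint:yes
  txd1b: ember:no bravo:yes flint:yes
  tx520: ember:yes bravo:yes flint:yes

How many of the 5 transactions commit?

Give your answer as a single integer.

tx305: all yes -> commit (commits=1)
txfc2: all yes -> commit (commits=2)
tx283: all yes -> commit (commits=3)
txd1b: no from ember -> abort (commits=3)
tx520: all yes -> commit (commits=4)

Answer: 4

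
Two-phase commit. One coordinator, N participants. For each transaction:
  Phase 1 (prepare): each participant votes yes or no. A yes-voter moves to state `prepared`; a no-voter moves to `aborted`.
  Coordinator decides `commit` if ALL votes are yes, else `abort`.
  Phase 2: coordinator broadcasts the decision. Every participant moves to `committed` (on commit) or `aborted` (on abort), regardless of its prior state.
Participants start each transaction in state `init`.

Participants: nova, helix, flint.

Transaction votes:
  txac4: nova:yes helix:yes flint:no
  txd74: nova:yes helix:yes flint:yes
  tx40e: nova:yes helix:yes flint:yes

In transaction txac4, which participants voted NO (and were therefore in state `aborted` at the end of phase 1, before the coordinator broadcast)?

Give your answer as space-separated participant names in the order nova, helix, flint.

Answer: flint

Derivation:
Txn txac4 phase 1: nova yes -> prepared; helix yes -> prepared; flint no -> aborted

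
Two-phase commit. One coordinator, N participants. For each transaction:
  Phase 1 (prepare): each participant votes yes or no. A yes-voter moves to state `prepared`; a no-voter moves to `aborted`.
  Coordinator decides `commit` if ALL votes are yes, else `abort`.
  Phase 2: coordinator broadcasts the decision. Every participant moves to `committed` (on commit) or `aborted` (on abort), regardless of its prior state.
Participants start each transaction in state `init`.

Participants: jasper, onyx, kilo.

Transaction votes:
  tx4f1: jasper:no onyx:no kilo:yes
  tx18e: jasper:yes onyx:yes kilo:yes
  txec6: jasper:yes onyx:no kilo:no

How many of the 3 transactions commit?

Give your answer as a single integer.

Answer: 1

Derivation:
tx4f1: no from jasper, onyx -> abort (commits=0)
tx18e: all yes -> commit (commits=1)
txec6: no from onyx, kilo -> abort (commits=1)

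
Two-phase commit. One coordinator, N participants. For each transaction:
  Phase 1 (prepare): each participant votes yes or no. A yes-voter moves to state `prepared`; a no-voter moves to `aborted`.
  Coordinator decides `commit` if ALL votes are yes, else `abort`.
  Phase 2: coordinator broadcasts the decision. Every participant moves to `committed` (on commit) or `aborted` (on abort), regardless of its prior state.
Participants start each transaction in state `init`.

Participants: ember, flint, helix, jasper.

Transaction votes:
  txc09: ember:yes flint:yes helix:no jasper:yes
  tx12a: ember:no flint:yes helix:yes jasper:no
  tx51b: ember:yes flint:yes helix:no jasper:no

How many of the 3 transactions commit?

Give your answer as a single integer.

txc09: no from helix -> abort (commits=0)
tx12a: no from ember, jasper -> abort (commits=0)
tx51b: no from helix, jasper -> abort (commits=0)

Answer: 0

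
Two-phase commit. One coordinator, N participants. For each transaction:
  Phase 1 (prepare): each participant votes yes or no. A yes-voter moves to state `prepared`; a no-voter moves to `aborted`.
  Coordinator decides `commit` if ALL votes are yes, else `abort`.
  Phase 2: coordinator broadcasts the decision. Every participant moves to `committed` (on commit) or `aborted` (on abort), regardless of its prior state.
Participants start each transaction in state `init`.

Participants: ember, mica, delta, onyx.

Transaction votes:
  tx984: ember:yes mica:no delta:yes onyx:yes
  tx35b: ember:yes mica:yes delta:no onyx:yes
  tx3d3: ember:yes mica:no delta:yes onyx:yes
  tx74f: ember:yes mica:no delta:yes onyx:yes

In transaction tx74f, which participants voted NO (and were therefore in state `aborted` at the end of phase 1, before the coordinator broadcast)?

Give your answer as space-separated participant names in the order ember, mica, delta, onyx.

Txn tx74f phase 1: ember yes -> prepared; mica no -> aborted; delta yes -> prepared; onyx yes -> prepared

Answer: mica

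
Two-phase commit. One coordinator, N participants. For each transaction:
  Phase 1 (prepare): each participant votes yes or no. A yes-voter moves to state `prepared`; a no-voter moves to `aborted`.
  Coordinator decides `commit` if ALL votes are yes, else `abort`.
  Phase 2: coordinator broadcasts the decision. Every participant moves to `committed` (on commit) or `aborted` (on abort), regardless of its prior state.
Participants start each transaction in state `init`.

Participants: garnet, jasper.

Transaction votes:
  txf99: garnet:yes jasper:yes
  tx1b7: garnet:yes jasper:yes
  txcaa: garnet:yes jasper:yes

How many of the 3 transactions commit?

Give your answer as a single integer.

txf99: all yes -> commit (commits=1)
tx1b7: all yes -> commit (commits=2)
txcaa: all yes -> commit (commits=3)

Answer: 3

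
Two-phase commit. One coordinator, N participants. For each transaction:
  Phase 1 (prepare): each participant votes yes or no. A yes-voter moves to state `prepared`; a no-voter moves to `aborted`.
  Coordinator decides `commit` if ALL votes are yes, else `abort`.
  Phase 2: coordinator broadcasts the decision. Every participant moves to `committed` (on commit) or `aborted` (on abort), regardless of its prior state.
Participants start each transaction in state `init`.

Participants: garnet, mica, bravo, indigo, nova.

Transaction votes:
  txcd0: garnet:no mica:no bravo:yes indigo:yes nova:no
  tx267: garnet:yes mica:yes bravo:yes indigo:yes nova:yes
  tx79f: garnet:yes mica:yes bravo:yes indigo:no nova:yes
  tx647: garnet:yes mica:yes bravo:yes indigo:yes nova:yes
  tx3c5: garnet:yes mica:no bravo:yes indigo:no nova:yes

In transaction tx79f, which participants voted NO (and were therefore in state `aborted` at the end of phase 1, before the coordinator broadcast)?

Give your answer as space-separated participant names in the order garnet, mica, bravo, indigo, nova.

Txn tx79f phase 1: garnet yes -> prepared; mica yes -> prepared; bravo yes -> prepared; indigo no -> aborted; nova yes -> prepared

Answer: indigo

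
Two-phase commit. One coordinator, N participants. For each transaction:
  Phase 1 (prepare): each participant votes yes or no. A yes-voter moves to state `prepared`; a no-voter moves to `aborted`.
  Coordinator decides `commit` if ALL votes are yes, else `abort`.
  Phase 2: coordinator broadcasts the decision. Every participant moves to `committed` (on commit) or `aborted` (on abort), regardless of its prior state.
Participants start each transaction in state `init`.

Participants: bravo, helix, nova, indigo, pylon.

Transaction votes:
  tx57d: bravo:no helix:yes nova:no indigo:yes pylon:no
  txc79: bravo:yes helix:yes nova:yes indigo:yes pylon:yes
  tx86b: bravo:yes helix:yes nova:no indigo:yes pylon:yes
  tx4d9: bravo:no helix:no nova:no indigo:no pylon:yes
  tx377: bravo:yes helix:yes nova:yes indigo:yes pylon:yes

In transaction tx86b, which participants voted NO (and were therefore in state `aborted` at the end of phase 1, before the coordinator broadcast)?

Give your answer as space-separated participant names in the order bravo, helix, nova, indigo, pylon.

Txn tx86b phase 1: bravo yes -> prepared; helix yes -> prepared; nova no -> aborted; indigo yes -> prepared; pylon yes -> prepared

Answer: nova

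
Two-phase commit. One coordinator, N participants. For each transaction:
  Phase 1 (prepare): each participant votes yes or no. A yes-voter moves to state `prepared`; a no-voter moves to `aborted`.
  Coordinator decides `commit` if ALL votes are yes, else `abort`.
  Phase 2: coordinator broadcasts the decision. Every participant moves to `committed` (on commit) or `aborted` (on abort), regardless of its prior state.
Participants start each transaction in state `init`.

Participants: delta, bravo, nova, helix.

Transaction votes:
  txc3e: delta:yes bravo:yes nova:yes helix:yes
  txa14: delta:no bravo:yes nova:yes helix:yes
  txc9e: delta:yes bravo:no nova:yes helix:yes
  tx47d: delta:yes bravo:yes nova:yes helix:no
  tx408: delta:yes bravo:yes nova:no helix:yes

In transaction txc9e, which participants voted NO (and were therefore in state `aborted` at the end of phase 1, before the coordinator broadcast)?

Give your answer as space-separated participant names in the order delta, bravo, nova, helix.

Answer: bravo

Derivation:
Txn txc9e phase 1: delta yes -> prepared; bravo no -> aborted; nova yes -> prepared; helix yes -> prepared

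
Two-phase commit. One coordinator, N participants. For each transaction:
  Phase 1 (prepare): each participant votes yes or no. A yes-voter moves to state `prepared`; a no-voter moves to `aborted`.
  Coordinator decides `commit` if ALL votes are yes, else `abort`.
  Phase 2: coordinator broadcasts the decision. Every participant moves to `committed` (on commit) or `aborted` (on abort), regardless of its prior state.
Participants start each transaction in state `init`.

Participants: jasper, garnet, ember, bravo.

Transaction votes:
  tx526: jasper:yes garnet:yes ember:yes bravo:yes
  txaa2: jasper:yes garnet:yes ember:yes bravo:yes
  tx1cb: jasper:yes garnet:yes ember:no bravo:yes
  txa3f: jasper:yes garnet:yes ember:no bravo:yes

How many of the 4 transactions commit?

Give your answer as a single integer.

tx526: all yes -> commit (commits=1)
txaa2: all yes -> commit (commits=2)
tx1cb: no from ember -> abort (commits=2)
txa3f: no from ember -> abort (commits=2)

Answer: 2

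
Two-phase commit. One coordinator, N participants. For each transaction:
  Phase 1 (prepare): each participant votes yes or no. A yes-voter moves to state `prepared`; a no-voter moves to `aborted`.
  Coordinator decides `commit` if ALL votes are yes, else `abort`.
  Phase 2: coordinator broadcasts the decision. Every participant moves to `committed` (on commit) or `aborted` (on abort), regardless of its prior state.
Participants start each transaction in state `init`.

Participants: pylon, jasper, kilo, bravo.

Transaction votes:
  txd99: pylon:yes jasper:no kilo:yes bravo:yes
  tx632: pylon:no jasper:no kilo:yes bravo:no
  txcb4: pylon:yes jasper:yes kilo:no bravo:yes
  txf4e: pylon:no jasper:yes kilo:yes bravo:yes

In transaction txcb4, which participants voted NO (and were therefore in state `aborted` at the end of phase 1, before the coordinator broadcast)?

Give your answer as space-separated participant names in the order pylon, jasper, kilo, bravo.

Txn txcb4 phase 1: pylon yes -> prepared; jasper yes -> prepared; kilo no -> aborted; bravo yes -> prepared

Answer: kilo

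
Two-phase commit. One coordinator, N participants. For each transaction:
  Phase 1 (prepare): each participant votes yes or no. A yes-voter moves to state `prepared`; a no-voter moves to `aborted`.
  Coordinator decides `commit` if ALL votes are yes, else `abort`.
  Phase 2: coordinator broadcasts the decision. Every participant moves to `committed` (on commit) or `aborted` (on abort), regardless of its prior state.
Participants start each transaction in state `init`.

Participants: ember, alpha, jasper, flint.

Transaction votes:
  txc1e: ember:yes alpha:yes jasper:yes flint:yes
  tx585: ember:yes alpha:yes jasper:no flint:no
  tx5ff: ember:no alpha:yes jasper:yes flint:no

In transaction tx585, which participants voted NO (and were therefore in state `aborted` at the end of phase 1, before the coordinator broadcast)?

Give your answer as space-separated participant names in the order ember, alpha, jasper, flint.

Txn tx585 phase 1: ember yes -> prepared; alpha yes -> prepared; jasper no -> aborted; flint no -> aborted

Answer: jasper flint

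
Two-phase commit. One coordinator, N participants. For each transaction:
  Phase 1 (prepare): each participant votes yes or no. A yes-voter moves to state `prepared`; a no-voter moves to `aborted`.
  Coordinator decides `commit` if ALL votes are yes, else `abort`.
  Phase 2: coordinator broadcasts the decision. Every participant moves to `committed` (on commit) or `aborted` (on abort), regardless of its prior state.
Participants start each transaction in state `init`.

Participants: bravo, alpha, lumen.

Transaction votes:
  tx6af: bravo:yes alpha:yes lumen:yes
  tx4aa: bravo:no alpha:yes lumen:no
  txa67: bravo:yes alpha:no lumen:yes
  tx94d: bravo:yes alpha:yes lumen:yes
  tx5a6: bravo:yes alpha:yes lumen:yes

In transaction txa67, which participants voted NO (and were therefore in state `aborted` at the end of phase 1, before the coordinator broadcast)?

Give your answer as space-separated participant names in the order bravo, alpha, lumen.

Txn txa67 phase 1: bravo yes -> prepared; alpha no -> aborted; lumen yes -> prepared

Answer: alpha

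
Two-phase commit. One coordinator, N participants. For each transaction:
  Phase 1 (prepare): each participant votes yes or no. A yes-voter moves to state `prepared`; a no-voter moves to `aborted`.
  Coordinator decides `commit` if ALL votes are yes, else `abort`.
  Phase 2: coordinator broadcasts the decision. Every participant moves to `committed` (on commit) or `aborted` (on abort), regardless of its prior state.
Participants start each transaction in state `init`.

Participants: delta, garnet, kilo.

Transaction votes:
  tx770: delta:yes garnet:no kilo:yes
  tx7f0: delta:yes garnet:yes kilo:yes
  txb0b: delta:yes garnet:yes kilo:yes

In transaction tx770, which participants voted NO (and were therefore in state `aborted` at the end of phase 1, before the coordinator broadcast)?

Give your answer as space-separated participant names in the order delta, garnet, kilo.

Answer: garnet

Derivation:
Txn tx770 phase 1: delta yes -> prepared; garnet no -> aborted; kilo yes -> prepared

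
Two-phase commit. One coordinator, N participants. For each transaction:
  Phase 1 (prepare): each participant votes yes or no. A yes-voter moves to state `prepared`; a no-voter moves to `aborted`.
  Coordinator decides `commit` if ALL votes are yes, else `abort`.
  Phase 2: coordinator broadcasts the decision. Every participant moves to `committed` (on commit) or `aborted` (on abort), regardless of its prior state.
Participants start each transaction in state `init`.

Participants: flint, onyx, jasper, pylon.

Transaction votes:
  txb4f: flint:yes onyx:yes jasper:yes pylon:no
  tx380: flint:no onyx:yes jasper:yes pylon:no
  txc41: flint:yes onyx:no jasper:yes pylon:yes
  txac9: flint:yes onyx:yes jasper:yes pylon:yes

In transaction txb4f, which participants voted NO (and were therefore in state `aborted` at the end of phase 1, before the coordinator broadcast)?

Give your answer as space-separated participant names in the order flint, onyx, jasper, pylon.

Txn txb4f phase 1: flint yes -> prepared; onyx yes -> prepared; jasper yes -> prepared; pylon no -> aborted

Answer: pylon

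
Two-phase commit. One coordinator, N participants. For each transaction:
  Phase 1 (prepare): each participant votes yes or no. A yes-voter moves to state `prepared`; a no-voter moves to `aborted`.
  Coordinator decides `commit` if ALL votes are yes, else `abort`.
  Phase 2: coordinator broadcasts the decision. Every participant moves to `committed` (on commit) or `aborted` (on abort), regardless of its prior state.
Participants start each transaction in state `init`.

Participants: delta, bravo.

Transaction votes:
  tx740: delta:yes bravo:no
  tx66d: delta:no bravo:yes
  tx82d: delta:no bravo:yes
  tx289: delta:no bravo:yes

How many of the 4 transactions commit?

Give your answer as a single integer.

Answer: 0

Derivation:
tx740: no from bravo -> abort (commits=0)
tx66d: no from delta -> abort (commits=0)
tx82d: no from delta -> abort (commits=0)
tx289: no from delta -> abort (commits=0)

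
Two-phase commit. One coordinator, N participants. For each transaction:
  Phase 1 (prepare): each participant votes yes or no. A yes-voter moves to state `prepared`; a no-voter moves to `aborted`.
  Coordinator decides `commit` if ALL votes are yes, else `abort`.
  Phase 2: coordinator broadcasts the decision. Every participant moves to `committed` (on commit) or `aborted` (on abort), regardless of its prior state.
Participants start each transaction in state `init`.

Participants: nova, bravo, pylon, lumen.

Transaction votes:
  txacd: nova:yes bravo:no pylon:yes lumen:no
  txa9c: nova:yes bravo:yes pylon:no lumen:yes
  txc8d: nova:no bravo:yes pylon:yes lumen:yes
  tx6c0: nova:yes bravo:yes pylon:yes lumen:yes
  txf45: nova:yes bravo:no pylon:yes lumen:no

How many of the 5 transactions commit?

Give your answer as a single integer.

txacd: no from bravo, lumen -> abort (commits=0)
txa9c: no from pylon -> abort (commits=0)
txc8d: no from nova -> abort (commits=0)
tx6c0: all yes -> commit (commits=1)
txf45: no from bravo, lumen -> abort (commits=1)

Answer: 1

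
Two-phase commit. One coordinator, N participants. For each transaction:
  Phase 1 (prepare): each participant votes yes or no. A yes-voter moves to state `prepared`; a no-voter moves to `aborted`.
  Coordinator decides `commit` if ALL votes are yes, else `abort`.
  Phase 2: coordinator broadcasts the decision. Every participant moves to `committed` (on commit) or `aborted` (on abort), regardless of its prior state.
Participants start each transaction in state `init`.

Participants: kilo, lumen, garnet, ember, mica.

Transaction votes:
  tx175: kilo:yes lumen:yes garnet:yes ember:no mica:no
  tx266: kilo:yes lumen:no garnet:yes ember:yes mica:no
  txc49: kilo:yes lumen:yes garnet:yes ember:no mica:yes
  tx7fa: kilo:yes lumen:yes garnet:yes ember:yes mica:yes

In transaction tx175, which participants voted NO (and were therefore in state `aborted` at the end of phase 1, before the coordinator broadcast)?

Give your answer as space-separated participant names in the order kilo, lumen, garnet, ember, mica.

Txn tx175 phase 1: kilo yes -> prepared; lumen yes -> prepared; garnet yes -> prepared; ember no -> aborted; mica no -> aborted

Answer: ember mica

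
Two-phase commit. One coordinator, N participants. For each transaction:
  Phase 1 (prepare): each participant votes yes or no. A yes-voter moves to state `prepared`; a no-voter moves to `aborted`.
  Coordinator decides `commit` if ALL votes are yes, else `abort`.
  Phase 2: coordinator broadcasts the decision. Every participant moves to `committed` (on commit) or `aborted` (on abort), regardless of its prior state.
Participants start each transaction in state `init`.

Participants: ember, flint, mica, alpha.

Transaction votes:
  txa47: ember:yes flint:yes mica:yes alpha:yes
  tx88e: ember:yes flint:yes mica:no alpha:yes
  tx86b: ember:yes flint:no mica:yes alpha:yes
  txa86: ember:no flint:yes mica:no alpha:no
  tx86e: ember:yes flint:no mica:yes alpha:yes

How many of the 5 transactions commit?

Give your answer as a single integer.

txa47: all yes -> commit (commits=1)
tx88e: no from mica -> abort (commits=1)
tx86b: no from flint -> abort (commits=1)
txa86: no from ember, mica, alpha -> abort (commits=1)
tx86e: no from flint -> abort (commits=1)

Answer: 1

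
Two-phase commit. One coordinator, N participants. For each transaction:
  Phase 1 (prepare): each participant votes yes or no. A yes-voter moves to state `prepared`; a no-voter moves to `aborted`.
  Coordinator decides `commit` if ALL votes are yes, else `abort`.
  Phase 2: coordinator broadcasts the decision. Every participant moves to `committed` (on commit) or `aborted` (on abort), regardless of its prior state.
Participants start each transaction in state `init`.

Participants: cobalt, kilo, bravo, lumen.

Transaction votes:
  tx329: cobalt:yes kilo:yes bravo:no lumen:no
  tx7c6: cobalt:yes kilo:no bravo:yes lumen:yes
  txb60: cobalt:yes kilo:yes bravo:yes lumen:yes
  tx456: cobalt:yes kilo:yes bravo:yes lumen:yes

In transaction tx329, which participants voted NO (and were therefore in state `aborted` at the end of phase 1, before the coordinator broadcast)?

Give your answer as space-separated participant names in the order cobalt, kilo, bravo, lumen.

Answer: bravo lumen

Derivation:
Txn tx329 phase 1: cobalt yes -> prepared; kilo yes -> prepared; bravo no -> aborted; lumen no -> aborted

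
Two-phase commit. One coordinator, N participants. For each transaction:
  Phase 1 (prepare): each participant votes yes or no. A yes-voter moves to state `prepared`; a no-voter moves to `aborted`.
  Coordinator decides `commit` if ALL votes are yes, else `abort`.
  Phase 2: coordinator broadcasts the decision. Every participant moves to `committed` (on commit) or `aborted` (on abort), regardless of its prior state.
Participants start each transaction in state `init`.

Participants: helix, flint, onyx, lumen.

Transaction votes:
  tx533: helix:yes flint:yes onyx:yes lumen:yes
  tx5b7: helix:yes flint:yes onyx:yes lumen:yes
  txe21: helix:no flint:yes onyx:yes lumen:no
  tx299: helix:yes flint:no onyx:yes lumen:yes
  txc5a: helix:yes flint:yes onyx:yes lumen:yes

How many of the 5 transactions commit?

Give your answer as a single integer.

tx533: all yes -> commit (commits=1)
tx5b7: all yes -> commit (commits=2)
txe21: no from helix, lumen -> abort (commits=2)
tx299: no from flint -> abort (commits=2)
txc5a: all yes -> commit (commits=3)

Answer: 3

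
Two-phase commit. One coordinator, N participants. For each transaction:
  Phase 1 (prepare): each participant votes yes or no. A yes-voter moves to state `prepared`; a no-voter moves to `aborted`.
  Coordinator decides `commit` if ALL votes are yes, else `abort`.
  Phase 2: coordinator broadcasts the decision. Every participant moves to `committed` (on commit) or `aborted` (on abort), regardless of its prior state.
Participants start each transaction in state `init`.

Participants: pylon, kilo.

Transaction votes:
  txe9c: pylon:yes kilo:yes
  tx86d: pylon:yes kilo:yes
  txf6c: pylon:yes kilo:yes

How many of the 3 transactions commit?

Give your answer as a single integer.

txe9c: all yes -> commit (commits=1)
tx86d: all yes -> commit (commits=2)
txf6c: all yes -> commit (commits=3)

Answer: 3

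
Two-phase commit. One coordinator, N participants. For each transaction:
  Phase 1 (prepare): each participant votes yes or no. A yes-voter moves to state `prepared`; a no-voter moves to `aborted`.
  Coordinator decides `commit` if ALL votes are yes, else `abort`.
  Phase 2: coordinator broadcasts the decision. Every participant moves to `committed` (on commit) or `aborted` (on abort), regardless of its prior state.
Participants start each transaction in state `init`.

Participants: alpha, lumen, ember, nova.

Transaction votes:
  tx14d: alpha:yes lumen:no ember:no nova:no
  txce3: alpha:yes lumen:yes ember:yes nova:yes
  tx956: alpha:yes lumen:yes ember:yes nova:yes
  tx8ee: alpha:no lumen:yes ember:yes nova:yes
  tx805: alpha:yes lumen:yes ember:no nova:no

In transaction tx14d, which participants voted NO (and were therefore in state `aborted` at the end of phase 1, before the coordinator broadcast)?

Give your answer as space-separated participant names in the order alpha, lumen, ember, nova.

Answer: lumen ember nova

Derivation:
Txn tx14d phase 1: alpha yes -> prepared; lumen no -> aborted; ember no -> aborted; nova no -> aborted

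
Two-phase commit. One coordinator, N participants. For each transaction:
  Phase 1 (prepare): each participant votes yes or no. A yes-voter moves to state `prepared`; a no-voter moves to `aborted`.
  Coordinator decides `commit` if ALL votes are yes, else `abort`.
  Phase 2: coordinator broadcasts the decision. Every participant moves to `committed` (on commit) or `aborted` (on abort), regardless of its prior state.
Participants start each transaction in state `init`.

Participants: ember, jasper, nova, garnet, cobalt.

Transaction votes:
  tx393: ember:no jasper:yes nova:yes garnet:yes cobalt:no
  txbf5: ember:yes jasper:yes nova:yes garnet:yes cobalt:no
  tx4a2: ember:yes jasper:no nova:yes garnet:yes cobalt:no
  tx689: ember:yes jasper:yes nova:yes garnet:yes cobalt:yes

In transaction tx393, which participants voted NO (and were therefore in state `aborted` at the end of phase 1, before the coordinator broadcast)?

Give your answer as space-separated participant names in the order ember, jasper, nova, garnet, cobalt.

Answer: ember cobalt

Derivation:
Txn tx393 phase 1: ember no -> aborted; jasper yes -> prepared; nova yes -> prepared; garnet yes -> prepared; cobalt no -> aborted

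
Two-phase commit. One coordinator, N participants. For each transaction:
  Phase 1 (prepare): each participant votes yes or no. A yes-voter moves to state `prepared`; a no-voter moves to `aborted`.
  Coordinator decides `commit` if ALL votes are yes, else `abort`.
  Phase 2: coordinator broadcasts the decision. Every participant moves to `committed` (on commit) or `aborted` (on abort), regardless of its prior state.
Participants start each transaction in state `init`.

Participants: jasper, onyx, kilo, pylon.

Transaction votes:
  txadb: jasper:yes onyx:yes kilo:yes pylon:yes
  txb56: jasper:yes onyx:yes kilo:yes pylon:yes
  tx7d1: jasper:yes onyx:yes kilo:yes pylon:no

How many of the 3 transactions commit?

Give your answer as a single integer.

txadb: all yes -> commit (commits=1)
txb56: all yes -> commit (commits=2)
tx7d1: no from pylon -> abort (commits=2)

Answer: 2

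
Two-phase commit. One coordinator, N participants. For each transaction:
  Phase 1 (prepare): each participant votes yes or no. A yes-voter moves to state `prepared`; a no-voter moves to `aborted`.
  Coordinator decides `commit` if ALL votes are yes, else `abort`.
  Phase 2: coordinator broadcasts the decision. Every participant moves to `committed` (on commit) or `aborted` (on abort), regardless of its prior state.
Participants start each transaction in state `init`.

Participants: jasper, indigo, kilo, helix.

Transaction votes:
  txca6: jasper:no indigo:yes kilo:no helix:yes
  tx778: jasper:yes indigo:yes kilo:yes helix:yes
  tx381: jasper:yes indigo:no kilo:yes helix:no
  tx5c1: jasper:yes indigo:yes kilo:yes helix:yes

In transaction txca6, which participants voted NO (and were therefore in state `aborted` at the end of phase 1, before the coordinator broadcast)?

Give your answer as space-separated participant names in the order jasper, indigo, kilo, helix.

Txn txca6 phase 1: jasper no -> aborted; indigo yes -> prepared; kilo no -> aborted; helix yes -> prepared

Answer: jasper kilo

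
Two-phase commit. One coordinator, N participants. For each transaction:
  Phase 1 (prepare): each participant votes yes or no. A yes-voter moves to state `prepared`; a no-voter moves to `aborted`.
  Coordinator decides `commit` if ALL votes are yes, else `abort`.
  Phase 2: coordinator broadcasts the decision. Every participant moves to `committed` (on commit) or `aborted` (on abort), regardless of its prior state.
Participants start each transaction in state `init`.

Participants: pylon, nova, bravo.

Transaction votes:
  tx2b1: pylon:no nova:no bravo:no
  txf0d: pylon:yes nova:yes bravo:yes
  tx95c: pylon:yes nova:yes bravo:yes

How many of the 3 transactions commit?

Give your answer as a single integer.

tx2b1: no from pylon, nova, bravo -> abort (commits=0)
txf0d: all yes -> commit (commits=1)
tx95c: all yes -> commit (commits=2)

Answer: 2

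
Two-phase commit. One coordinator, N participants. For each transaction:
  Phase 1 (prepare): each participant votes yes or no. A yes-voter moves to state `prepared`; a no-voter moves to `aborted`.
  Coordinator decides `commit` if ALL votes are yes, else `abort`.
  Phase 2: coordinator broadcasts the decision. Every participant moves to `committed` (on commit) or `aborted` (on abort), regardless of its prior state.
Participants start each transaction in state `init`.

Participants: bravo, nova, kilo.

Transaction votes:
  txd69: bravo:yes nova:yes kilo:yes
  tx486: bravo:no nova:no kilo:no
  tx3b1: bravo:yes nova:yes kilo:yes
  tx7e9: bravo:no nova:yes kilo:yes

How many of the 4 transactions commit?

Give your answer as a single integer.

txd69: all yes -> commit (commits=1)
tx486: no from bravo, nova, kilo -> abort (commits=1)
tx3b1: all yes -> commit (commits=2)
tx7e9: no from bravo -> abort (commits=2)

Answer: 2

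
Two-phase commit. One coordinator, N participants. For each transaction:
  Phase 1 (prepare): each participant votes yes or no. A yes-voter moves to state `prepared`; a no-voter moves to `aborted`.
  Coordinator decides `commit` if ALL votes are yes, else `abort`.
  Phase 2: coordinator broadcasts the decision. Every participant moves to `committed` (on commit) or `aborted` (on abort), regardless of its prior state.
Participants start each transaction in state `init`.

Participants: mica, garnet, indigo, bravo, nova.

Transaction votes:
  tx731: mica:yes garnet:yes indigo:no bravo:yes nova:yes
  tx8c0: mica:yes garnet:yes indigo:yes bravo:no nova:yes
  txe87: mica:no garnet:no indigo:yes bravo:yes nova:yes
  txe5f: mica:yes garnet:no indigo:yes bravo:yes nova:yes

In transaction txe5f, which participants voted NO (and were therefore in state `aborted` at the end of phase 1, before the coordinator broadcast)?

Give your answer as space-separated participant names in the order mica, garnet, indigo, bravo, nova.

Txn txe5f phase 1: mica yes -> prepared; garnet no -> aborted; indigo yes -> prepared; bravo yes -> prepared; nova yes -> prepared

Answer: garnet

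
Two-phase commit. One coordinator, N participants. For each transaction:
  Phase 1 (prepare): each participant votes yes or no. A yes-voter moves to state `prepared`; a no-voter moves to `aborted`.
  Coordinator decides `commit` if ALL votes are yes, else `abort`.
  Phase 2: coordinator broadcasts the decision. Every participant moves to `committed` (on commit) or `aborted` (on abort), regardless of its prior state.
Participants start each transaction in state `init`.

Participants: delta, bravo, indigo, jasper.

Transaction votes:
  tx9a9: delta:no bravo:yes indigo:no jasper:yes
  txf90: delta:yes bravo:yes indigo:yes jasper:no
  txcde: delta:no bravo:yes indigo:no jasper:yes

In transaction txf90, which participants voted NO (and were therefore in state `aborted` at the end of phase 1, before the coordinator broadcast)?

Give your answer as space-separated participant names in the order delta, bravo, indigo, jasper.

Answer: jasper

Derivation:
Txn txf90 phase 1: delta yes -> prepared; bravo yes -> prepared; indigo yes -> prepared; jasper no -> aborted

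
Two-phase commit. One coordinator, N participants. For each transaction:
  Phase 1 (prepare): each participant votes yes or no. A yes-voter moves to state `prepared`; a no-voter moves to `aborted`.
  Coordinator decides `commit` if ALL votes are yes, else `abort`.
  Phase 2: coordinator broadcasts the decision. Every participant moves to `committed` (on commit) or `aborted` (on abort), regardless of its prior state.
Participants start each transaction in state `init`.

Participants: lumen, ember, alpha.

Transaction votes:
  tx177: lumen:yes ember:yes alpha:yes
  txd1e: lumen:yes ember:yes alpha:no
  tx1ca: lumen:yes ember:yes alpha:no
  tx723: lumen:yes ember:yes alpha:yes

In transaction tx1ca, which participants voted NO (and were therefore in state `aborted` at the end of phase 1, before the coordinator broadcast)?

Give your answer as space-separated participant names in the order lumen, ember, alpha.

Answer: alpha

Derivation:
Txn tx1ca phase 1: lumen yes -> prepared; ember yes -> prepared; alpha no -> aborted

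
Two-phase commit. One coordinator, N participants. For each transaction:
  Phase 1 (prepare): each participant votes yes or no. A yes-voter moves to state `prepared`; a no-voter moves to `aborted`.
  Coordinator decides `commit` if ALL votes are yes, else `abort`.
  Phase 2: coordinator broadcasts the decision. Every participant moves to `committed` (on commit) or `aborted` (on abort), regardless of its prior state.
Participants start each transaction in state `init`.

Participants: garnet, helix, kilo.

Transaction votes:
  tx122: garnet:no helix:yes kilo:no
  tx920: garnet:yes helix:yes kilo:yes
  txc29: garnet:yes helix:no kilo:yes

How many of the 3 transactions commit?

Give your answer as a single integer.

Answer: 1

Derivation:
tx122: no from garnet, kilo -> abort (commits=0)
tx920: all yes -> commit (commits=1)
txc29: no from helix -> abort (commits=1)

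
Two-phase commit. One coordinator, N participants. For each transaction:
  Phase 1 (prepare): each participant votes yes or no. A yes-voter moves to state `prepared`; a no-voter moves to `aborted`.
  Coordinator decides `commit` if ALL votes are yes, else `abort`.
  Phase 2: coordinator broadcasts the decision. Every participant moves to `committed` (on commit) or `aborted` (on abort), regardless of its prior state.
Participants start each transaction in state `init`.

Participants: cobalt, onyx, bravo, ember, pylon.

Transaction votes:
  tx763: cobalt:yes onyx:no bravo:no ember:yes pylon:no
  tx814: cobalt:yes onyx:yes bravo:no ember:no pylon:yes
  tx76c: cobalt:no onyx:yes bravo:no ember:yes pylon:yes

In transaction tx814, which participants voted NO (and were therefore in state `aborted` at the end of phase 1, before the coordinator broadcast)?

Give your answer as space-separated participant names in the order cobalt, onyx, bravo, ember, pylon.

Txn tx814 phase 1: cobalt yes -> prepared; onyx yes -> prepared; bravo no -> aborted; ember no -> aborted; pylon yes -> prepared

Answer: bravo ember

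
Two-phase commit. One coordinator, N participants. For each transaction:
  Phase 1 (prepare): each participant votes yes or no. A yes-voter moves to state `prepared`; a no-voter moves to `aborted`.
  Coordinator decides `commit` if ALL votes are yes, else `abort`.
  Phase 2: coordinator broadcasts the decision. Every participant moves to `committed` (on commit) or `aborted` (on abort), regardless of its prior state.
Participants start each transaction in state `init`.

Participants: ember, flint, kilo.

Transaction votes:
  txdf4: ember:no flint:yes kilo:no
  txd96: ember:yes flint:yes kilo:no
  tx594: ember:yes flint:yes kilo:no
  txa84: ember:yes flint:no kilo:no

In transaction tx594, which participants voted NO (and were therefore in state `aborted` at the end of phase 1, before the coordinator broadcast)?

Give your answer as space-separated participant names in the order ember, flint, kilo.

Answer: kilo

Derivation:
Txn tx594 phase 1: ember yes -> prepared; flint yes -> prepared; kilo no -> aborted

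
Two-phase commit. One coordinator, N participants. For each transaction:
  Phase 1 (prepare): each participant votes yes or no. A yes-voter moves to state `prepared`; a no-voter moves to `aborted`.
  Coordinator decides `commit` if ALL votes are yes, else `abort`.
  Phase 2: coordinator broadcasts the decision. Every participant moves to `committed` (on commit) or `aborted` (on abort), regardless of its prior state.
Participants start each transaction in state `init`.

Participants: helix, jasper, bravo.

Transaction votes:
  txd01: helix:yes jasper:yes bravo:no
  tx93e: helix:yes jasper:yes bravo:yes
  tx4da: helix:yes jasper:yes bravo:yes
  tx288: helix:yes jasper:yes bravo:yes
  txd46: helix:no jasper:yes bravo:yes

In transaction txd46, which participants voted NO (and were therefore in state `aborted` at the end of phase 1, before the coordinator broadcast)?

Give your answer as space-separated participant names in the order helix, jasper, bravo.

Txn txd46 phase 1: helix no -> aborted; jasper yes -> prepared; bravo yes -> prepared

Answer: helix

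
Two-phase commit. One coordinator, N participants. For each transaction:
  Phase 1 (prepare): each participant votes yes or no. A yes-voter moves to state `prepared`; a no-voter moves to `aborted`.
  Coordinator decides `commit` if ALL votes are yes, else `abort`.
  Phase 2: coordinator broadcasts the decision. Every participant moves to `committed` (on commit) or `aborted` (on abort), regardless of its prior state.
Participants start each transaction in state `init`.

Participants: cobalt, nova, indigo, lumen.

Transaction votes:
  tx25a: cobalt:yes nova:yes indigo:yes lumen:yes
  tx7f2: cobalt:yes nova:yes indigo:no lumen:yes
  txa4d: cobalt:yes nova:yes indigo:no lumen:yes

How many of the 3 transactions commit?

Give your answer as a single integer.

Answer: 1

Derivation:
tx25a: all yes -> commit (commits=1)
tx7f2: no from indigo -> abort (commits=1)
txa4d: no from indigo -> abort (commits=1)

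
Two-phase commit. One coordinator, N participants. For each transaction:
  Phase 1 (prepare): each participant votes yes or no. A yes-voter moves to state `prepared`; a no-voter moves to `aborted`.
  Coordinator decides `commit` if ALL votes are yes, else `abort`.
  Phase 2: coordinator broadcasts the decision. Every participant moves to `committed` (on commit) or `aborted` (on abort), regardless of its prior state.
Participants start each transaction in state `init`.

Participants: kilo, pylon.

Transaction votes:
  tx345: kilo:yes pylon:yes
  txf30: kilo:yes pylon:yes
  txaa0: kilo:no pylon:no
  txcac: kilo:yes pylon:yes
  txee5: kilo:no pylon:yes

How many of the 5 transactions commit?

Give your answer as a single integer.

tx345: all yes -> commit (commits=1)
txf30: all yes -> commit (commits=2)
txaa0: no from kilo, pylon -> abort (commits=2)
txcac: all yes -> commit (commits=3)
txee5: no from kilo -> abort (commits=3)

Answer: 3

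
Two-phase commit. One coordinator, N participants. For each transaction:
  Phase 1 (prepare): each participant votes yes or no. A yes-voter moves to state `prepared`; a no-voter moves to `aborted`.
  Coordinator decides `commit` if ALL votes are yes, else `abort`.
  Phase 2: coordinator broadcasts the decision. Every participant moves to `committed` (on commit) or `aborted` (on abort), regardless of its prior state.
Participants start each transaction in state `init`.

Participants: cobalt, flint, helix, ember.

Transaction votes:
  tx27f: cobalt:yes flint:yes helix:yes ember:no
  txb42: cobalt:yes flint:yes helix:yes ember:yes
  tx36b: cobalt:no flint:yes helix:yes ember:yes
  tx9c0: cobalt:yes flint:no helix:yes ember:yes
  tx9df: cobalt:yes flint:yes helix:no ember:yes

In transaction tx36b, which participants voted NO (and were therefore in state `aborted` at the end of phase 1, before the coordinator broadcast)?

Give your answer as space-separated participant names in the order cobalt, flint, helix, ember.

Answer: cobalt

Derivation:
Txn tx36b phase 1: cobalt no -> aborted; flint yes -> prepared; helix yes -> prepared; ember yes -> prepared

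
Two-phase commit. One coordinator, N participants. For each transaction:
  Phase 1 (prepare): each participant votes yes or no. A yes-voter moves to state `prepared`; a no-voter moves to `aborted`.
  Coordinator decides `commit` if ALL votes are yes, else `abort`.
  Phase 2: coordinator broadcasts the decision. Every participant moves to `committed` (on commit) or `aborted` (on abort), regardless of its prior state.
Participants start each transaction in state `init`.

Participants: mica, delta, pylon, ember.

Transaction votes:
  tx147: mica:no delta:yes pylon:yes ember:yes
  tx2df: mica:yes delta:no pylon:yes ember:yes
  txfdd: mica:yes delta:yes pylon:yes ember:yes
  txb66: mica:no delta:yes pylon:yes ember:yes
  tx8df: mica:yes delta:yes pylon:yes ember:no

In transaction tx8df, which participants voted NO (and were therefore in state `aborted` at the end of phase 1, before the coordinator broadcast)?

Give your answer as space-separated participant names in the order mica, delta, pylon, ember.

Answer: ember

Derivation:
Txn tx8df phase 1: mica yes -> prepared; delta yes -> prepared; pylon yes -> prepared; ember no -> aborted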